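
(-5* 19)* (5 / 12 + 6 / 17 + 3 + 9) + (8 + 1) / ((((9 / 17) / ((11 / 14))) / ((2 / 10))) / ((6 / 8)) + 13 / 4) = -1431754397 / 1181364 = -1211.95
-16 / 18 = -8 / 9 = -0.89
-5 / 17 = -0.29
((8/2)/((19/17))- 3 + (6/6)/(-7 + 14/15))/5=0.08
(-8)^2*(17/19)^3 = 314432/6859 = 45.84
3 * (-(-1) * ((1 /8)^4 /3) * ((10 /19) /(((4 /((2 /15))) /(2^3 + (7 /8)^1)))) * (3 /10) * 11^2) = 0.00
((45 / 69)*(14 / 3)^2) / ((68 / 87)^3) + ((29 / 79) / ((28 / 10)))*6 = 30525566025 / 999815152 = 30.53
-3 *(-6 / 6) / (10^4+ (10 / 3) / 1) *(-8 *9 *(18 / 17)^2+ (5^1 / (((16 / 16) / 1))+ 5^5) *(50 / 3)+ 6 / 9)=15.62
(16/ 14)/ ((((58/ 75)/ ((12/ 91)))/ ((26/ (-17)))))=-7200/ 24157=-0.30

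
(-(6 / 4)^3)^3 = -19683 / 512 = -38.44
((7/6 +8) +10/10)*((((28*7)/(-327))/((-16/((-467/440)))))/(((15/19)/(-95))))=503906543/10359360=48.64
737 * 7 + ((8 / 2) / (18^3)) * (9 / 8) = 6686065 / 1296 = 5159.00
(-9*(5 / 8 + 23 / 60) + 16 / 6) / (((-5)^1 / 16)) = 20.51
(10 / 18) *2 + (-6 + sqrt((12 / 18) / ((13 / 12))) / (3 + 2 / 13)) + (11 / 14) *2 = -3.07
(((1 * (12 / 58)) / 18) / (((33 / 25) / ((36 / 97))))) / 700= 0.00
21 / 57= 7 / 19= 0.37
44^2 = 1936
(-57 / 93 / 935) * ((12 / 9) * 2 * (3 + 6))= -456 / 28985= -0.02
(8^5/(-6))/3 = -16384/9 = -1820.44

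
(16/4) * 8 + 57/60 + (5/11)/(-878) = 3182261/96580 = 32.95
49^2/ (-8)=-2401/ 8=-300.12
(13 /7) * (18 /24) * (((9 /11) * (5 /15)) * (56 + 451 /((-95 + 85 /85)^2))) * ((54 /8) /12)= 521516151 /43543808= 11.98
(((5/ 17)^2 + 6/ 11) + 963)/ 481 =3063386/ 1529099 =2.00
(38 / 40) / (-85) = -19 / 1700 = -0.01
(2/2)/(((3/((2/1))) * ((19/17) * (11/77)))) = 238/57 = 4.18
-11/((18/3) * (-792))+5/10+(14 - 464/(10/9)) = -870691/2160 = -403.10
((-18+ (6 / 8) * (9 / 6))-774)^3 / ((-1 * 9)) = 28141743087 / 512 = 54964341.97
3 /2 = 1.50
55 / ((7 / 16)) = 880 / 7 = 125.71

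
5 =5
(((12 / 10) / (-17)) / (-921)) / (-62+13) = -2 / 1278655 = -0.00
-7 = -7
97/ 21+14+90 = 2281/ 21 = 108.62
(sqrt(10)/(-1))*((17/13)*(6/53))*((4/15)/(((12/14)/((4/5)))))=-0.12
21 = 21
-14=-14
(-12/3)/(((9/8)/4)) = -128/9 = -14.22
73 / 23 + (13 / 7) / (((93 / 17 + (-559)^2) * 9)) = 24431134813 / 7697479230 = 3.17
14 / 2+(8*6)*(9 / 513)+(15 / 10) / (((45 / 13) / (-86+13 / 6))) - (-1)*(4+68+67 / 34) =2644493 / 58140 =45.48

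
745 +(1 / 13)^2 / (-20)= 2518099 / 3380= 745.00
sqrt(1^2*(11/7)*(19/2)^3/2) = 19*sqrt(1463)/28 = 25.95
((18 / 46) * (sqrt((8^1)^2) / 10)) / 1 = 36 / 115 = 0.31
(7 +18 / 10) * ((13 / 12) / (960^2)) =143 / 13824000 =0.00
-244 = -244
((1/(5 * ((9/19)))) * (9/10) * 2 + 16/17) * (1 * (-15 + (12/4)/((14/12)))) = -62901/2975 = -21.14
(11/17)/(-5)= -11/85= -0.13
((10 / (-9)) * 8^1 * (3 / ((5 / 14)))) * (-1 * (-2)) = -448 / 3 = -149.33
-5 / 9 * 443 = -2215 / 9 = -246.11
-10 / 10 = -1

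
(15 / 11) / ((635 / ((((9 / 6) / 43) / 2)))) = 9 / 240284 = 0.00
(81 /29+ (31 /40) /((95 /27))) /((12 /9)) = 996219 /440800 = 2.26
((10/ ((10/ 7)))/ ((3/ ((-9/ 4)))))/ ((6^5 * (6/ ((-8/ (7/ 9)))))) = 1/ 864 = 0.00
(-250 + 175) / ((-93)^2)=-25 / 2883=-0.01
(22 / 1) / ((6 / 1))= 11 / 3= 3.67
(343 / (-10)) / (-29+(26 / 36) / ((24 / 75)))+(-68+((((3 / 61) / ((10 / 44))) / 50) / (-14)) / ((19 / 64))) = -260561985956 / 3905395375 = -66.72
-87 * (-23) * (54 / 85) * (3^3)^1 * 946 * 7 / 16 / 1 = 14205446.23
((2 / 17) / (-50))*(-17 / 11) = 1 / 275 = 0.00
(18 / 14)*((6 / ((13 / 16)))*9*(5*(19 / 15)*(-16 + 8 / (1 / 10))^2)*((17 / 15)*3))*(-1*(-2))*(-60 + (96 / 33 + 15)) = -3175473217536 / 5005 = -634460183.32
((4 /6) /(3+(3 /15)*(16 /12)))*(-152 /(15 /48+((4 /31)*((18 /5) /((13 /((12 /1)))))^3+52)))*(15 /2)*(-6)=24.47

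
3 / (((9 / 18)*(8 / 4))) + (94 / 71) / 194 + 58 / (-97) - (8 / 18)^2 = 1233598 / 557847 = 2.21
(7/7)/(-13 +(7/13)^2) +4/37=0.03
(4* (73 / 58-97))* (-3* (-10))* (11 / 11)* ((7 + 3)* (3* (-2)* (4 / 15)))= 5330880 / 29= 183823.45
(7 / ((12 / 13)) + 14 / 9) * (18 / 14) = 47 / 4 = 11.75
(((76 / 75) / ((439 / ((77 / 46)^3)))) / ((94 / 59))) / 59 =8674127 / 75312513300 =0.00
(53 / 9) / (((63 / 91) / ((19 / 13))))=1007 / 81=12.43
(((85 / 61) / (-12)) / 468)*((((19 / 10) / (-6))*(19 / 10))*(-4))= -0.00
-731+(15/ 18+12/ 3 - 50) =-4657/ 6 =-776.17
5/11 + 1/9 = 56/99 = 0.57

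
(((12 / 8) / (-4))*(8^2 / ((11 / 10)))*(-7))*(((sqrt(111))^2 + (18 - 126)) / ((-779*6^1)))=-840 / 8569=-0.10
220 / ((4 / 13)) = 715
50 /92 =25 /46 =0.54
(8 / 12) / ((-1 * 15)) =-2 / 45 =-0.04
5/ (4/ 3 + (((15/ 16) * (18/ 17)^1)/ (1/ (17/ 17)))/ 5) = 3.26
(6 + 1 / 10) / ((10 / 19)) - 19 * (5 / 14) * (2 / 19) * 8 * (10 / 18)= 53017 / 6300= 8.42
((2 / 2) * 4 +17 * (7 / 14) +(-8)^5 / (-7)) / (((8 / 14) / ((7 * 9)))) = 4139793 / 8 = 517474.12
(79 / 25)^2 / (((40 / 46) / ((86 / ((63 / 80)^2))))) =790060672 / 496125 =1592.46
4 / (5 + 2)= 4 / 7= 0.57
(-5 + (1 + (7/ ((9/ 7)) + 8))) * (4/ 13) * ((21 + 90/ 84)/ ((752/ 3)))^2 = 8115885/ 360226048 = 0.02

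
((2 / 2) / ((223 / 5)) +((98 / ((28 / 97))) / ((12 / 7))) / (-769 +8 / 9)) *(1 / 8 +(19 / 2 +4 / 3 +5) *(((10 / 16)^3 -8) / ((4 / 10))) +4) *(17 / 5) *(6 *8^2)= 411855765563 / 4424320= 93089.05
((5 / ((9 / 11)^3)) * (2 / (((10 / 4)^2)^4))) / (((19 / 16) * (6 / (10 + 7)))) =92680192 / 3246328125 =0.03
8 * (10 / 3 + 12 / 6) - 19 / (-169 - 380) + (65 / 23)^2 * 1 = 14720872 / 290421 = 50.69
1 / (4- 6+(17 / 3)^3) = 27 / 4859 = 0.01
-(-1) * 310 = 310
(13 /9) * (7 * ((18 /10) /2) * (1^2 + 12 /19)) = 2821 /190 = 14.85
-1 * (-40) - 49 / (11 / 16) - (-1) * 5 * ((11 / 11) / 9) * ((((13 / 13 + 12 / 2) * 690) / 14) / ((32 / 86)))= 255463 / 528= 483.83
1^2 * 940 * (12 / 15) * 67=50384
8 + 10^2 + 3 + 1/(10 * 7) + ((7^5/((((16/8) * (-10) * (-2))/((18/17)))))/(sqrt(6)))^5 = 7771/70 + 2932917071205091238064909 * sqrt(6)/36348339200000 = 197647277551.15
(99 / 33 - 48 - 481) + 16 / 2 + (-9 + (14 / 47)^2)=-1163947 / 2209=-526.91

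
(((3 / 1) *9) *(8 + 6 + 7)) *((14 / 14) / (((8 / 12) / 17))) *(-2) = -28917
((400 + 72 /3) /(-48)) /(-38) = 0.23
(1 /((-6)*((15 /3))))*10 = -1 /3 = -0.33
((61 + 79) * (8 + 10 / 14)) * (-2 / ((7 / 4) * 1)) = -9760 / 7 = -1394.29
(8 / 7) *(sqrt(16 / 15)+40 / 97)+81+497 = 32 *sqrt(15) / 105+392782 / 679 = 579.65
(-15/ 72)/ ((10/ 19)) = -19/ 48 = -0.40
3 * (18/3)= 18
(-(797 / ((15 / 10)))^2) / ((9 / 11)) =-27949196 / 81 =-345051.80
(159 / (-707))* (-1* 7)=159 / 101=1.57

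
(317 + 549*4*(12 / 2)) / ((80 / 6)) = 40479 / 40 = 1011.98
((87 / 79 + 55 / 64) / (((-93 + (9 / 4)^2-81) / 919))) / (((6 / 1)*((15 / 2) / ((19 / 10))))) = -173090893 / 384366600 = -0.45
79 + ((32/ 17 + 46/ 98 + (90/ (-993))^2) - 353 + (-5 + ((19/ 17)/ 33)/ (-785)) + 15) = -618570026360656/ 2364202028265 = -261.64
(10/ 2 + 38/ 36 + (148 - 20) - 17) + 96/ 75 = 53251/ 450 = 118.34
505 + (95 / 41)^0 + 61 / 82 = 41553 / 82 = 506.74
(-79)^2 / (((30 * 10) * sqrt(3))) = 6241 * sqrt(3) / 900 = 12.01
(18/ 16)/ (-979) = -9/ 7832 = -0.00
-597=-597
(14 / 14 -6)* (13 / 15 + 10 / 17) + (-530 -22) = -28523 / 51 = -559.27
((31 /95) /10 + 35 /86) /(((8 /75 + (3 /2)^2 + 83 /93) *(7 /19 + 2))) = 9052 /158455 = 0.06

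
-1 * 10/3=-10/3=-3.33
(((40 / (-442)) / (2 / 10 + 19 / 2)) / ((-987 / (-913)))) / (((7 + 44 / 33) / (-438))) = 3199152 / 7052773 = 0.45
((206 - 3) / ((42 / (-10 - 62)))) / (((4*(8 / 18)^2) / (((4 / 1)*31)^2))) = -6772167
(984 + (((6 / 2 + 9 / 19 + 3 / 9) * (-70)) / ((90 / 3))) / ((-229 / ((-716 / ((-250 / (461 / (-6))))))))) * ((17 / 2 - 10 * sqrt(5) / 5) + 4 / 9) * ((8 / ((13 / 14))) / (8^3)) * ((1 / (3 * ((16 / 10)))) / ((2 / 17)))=274439735758601 / 1055601331200 - 1704594632041 * sqrt(5) / 29322259200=129.99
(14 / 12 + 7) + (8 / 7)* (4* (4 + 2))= 1495 / 42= 35.60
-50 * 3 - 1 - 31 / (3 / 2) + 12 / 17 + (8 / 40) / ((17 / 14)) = -43553 / 255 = -170.80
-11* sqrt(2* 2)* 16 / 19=-352 / 19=-18.53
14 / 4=7 / 2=3.50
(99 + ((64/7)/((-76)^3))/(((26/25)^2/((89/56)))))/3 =179940377047/5452740384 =33.00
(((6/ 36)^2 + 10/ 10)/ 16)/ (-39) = -37/ 22464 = -0.00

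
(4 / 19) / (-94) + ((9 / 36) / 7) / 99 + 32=79208021 / 2475396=32.00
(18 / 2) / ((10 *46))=9 / 460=0.02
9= 9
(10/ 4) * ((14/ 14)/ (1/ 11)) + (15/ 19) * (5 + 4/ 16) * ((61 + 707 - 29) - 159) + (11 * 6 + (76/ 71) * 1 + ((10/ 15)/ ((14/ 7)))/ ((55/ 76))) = 1112470213/ 445170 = 2498.98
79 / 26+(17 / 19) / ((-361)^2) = 195612263 / 64378574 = 3.04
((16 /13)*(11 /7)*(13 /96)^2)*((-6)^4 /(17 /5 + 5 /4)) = 2145 /217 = 9.88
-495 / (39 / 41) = -6765 / 13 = -520.38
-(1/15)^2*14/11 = -14/2475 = -0.01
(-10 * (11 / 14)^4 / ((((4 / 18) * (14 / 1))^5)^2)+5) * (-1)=-28446482223376445755 / 5689347494685704192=-5.00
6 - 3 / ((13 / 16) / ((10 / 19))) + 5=2237 / 247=9.06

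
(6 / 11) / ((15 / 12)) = 24 / 55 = 0.44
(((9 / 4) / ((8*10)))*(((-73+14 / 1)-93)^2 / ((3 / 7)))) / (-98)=-1083 / 70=-15.47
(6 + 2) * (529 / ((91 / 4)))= 16928 / 91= 186.02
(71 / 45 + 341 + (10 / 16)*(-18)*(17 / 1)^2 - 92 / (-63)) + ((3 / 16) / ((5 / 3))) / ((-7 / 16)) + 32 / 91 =-15872861 / 5460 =-2907.12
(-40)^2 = 1600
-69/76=-0.91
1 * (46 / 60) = 23 / 30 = 0.77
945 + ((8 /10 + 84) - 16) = 5069 /5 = 1013.80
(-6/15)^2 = 4/25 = 0.16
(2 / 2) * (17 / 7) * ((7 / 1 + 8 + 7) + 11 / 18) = 6919 / 126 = 54.91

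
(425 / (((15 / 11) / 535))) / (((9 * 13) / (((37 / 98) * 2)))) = 18508325 / 17199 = 1076.13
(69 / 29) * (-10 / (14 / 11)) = -3795 / 203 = -18.69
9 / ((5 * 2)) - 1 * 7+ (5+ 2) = 9 / 10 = 0.90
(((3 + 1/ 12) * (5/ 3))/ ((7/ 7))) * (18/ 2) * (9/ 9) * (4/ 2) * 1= 185/ 2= 92.50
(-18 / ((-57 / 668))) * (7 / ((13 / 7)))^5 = 1132160797992 / 7054567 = 160486.22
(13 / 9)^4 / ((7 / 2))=57122 / 45927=1.24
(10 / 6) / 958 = 5 / 2874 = 0.00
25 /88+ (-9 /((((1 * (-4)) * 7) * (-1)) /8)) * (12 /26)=-7229 /8008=-0.90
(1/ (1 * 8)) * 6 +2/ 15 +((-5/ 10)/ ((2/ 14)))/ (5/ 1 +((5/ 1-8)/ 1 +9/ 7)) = -251/ 1380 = -0.18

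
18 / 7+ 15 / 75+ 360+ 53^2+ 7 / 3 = 333281 / 105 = 3174.10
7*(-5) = -35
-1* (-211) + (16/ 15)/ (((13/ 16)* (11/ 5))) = 90775/ 429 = 211.60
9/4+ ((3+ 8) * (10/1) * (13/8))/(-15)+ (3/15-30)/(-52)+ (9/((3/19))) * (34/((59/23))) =34349233/46020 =746.40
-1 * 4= -4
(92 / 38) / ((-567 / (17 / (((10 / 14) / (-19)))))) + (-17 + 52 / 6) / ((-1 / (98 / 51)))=123544 / 6885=17.94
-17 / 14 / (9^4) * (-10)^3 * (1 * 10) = 85000 / 45927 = 1.85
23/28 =0.82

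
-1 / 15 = -0.07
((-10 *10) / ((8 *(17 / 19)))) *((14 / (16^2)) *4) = -3325 / 1088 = -3.06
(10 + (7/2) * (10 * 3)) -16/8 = 113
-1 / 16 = -0.06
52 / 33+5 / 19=1153 / 627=1.84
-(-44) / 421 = 44 / 421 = 0.10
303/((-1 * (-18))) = 101/6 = 16.83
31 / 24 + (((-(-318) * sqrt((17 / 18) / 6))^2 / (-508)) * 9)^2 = 61570423241 / 774192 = 79528.62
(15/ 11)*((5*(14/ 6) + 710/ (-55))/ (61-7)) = -205/ 6534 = -0.03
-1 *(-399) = 399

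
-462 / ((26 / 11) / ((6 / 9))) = -1694 / 13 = -130.31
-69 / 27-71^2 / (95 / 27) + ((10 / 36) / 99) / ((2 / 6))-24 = -82345613 / 56430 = -1459.25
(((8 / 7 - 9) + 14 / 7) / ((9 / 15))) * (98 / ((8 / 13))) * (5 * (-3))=93275 / 4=23318.75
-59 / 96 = -0.61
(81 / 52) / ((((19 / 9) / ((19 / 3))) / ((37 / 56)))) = 8991 / 2912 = 3.09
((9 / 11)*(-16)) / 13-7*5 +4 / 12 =-15304 / 429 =-35.67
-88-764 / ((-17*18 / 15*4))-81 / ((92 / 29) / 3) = -728363 / 4692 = -155.24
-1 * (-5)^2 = -25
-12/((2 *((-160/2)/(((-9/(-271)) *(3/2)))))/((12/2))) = 243/10840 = 0.02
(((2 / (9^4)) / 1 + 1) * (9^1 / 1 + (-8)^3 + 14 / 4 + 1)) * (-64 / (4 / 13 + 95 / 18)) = 5444034752 / 952803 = 5713.70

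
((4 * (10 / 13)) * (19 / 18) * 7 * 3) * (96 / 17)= 85120 / 221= 385.16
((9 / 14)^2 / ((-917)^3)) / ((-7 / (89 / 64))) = 7209 / 67708328463104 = 0.00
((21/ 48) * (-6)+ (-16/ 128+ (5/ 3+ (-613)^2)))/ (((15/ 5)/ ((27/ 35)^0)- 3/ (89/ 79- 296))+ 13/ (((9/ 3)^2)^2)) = 945379470825/ 7976956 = 118513.81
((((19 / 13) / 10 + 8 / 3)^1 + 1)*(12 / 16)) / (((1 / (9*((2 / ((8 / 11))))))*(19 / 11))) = 1619343 / 39520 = 40.98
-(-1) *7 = 7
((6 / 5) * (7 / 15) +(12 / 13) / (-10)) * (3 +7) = 304 / 65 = 4.68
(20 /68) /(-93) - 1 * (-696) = 1100371 /1581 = 696.00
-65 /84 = -0.77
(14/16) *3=21/8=2.62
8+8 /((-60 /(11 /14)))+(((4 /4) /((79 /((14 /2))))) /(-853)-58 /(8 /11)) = -2033675213 /28302540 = -71.85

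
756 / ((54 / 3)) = 42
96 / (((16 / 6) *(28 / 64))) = 576 / 7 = 82.29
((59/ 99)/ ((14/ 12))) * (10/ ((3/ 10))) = 17.03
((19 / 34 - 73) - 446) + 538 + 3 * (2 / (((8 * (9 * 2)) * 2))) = 15977 / 816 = 19.58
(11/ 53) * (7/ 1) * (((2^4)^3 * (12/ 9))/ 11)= 114688/ 159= 721.31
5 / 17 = 0.29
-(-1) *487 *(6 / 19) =2922 / 19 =153.79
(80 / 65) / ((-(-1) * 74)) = 8 / 481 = 0.02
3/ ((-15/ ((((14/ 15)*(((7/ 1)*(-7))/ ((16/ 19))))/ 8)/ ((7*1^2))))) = 931/ 4800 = 0.19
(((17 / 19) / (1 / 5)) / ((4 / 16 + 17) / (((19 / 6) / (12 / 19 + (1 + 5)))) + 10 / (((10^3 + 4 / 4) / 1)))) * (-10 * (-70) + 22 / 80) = 9056600553 / 104461208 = 86.70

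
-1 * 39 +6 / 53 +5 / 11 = -22406 / 583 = -38.43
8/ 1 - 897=-889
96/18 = 16/3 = 5.33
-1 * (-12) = 12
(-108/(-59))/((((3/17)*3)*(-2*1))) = -102/59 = -1.73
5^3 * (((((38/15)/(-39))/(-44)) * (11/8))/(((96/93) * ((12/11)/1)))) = 161975/718848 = 0.23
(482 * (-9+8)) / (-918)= 241 / 459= 0.53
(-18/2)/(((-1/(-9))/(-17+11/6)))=2457/2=1228.50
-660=-660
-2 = -2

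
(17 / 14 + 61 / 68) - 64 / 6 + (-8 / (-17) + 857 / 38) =392543 / 27132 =14.47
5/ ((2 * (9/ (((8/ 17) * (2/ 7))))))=40/ 1071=0.04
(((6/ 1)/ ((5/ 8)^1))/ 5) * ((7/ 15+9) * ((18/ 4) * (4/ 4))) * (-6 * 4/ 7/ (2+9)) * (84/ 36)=-81792/ 1375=-59.49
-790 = -790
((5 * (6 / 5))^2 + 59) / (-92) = -95 / 92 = -1.03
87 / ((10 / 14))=609 / 5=121.80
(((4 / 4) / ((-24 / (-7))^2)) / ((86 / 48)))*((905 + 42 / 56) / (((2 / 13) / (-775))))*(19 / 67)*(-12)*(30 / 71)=509746589625 / 1636408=311503.36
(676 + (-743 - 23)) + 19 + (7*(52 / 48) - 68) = -131.42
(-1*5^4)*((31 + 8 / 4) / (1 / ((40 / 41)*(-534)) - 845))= 440550000 / 18049241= 24.41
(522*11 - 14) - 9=5719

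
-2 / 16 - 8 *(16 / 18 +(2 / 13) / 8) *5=-34117 / 936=-36.45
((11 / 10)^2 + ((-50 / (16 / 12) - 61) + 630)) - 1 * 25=50771 / 100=507.71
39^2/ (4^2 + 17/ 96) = 146016/ 1553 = 94.02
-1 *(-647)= 647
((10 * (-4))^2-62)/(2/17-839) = -26146/14261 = -1.83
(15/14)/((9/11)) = 55/42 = 1.31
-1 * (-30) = 30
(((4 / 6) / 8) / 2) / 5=1 / 120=0.01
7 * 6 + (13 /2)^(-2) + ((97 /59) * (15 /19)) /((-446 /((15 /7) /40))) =198841740107 /4731678224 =42.02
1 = 1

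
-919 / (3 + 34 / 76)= -34922 / 131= -266.58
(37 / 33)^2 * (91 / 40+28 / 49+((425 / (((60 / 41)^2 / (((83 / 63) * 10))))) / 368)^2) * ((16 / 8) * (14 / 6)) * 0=0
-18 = -18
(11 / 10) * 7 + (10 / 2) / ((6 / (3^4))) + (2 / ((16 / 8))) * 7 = 411 / 5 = 82.20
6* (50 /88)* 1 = 75 /22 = 3.41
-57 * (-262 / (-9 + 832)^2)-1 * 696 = -471406050 / 677329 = -695.98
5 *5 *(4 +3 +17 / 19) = 3750 / 19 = 197.37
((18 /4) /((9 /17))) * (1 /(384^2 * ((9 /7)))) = 0.00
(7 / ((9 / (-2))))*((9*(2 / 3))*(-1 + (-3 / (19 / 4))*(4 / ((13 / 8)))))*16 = 282688 / 741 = 381.50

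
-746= -746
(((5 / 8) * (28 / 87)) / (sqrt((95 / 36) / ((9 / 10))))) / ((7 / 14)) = 21 * sqrt(38) / 551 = 0.23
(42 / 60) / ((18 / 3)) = 7 / 60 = 0.12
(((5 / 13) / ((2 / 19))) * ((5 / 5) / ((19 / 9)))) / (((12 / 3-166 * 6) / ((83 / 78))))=-1245 / 670592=-0.00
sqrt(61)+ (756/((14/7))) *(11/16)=sqrt(61)+ 2079/8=267.69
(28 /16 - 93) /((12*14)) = -365 /672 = -0.54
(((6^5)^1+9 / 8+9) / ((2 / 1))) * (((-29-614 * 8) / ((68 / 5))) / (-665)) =307769949 / 144704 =2126.89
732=732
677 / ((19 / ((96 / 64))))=2031 / 38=53.45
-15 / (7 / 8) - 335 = -2465 / 7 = -352.14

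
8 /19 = 0.42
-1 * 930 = -930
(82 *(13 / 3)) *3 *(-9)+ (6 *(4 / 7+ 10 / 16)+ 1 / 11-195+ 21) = -3006305 / 308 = -9760.73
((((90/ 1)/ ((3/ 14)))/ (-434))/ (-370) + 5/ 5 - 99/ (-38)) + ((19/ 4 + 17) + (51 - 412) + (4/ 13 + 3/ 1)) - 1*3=-380013047/ 1133236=-335.33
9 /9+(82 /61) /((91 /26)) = 591 /427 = 1.38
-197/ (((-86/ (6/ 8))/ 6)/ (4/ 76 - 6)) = -200349/ 3268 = -61.31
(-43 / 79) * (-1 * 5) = 215 / 79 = 2.72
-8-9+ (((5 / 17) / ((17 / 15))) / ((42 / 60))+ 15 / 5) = -27572 / 2023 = -13.63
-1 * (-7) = 7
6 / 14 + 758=5309 / 7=758.43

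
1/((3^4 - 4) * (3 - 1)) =1/154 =0.01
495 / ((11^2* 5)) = 9 / 11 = 0.82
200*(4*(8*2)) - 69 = 12731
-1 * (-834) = 834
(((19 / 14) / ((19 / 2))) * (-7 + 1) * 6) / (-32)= 9 / 56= 0.16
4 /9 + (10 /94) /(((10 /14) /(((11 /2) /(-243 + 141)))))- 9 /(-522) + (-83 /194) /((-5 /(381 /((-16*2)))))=-3658097357 /6473050560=-0.57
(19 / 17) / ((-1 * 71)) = -19 / 1207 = -0.02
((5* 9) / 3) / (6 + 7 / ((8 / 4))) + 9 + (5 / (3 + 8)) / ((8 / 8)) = 2306 / 209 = 11.03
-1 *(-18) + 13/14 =265/14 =18.93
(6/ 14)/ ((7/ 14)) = 6/ 7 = 0.86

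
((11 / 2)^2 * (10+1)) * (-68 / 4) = -22627 / 4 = -5656.75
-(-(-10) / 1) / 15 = -2 / 3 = -0.67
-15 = -15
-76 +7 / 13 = -981 / 13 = -75.46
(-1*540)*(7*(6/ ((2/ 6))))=-68040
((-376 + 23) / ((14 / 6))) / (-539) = 0.28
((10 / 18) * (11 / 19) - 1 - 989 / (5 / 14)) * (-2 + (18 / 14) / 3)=26050706 / 5985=4352.67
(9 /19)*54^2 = 1381.26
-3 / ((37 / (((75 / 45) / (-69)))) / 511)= 2555 / 2553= 1.00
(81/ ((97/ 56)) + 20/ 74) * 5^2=4220050/ 3589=1175.83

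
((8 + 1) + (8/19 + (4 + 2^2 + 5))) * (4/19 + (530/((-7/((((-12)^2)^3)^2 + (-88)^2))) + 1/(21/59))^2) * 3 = 11065983538842425061263335799491474/361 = 30653694013413919837294560000000.00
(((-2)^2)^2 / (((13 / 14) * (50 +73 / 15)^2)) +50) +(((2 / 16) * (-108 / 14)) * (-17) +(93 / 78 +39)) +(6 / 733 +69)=2441090599729 / 13901500396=175.60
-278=-278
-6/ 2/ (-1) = 3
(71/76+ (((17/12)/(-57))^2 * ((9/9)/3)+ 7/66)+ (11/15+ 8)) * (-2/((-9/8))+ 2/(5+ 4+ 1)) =67150625579/3473830800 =19.33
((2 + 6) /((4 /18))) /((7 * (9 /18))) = 10.29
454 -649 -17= -212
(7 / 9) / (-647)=-7 / 5823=-0.00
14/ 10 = 7/ 5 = 1.40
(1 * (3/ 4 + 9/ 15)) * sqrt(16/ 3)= 9 * sqrt(3)/ 5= 3.12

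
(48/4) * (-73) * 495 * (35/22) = -689850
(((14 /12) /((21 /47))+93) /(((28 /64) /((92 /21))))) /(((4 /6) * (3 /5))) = 3166640 /1323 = 2393.53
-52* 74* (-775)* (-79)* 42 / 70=-141356280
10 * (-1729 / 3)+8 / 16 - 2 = -34589 / 6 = -5764.83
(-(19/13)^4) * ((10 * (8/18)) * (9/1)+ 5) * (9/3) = -615.99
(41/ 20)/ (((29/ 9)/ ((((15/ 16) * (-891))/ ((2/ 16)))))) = -986337/ 232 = -4251.45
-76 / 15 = -5.07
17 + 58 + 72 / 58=2211 / 29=76.24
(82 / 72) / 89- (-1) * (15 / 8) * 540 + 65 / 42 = 22743347 / 22428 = 1014.06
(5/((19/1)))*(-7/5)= -7/19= -0.37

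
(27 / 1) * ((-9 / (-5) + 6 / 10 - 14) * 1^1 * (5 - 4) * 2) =-3132 / 5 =-626.40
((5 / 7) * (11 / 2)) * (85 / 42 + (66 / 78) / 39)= 798545 / 99372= 8.04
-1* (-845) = 845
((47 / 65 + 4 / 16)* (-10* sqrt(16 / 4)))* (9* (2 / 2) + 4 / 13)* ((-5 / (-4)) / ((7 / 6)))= -459195 / 2366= -194.08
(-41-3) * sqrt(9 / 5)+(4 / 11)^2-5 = -132 * sqrt(5) / 5-589 / 121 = -63.90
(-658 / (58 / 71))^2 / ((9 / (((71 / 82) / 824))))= 38740644551 / 511422192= 75.75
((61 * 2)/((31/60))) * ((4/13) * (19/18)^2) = 880840/10881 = 80.95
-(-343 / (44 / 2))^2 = -243.08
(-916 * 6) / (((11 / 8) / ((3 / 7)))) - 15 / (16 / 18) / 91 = -13719501 / 8008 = -1713.22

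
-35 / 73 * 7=-245 / 73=-3.36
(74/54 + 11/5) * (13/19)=6266/2565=2.44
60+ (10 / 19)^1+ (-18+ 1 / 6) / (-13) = 91733 / 1482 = 61.90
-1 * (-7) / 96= 7 / 96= 0.07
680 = 680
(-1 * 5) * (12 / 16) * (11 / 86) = -165 / 344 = -0.48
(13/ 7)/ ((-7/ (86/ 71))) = -1118/ 3479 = -0.32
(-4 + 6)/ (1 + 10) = 2/ 11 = 0.18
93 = 93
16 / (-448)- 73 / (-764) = 80 / 1337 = 0.06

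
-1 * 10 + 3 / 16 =-157 / 16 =-9.81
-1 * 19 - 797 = -816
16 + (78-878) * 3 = -2384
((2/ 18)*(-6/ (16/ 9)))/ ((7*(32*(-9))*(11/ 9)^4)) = 2187/ 26236672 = 0.00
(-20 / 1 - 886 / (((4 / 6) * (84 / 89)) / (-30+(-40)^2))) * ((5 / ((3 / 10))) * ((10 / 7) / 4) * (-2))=1289603125 / 49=26318431.12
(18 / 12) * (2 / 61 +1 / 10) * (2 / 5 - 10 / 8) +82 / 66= 864077 / 805200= 1.07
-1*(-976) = 976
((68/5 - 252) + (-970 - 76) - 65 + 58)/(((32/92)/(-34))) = 2524687/20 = 126234.35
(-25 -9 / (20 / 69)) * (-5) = 1121 / 4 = 280.25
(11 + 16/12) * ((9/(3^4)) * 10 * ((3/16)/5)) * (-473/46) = -17501/3312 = -5.28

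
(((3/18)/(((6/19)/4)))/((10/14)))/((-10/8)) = -532/225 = -2.36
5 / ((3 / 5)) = 25 / 3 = 8.33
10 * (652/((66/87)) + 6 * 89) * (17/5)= 521152/11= 47377.45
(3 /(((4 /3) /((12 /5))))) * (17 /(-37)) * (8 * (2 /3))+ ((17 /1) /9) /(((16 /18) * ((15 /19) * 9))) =-516817 /39960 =-12.93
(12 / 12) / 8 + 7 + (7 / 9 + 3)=785 / 72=10.90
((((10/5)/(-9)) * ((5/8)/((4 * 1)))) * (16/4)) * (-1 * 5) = 25/36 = 0.69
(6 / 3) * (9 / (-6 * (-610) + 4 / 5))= 0.00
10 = 10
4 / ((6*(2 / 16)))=16 / 3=5.33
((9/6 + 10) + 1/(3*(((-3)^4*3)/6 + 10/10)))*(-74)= -212047/249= -851.59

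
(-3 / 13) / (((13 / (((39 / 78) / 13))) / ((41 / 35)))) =-123 / 153790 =-0.00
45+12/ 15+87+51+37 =220.80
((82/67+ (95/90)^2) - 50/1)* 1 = -1034645/21708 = -47.66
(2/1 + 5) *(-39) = -273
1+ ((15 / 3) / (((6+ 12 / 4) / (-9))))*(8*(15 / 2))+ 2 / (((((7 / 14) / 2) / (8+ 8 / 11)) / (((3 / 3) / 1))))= -2521 / 11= -229.18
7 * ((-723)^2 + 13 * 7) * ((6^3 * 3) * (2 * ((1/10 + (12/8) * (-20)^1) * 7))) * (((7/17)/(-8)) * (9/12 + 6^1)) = 5863221328419/17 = 344895372259.94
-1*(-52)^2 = -2704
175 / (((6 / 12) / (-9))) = -3150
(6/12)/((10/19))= 19/20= 0.95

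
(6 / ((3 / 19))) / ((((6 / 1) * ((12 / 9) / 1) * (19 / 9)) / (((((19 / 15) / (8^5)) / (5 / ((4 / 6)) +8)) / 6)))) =19 / 20316160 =0.00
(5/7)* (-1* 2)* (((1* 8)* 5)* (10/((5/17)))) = -13600/7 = -1942.86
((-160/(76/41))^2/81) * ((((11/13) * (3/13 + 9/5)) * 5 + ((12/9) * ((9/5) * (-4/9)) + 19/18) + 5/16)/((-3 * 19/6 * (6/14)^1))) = -200.91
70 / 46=1.52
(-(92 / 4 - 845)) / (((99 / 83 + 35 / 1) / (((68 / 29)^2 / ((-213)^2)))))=26289752 / 9551550693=0.00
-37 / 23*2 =-74 / 23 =-3.22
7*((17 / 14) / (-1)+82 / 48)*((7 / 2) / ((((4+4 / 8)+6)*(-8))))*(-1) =83 / 576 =0.14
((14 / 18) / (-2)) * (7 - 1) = -7 / 3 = -2.33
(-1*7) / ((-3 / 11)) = 77 / 3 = 25.67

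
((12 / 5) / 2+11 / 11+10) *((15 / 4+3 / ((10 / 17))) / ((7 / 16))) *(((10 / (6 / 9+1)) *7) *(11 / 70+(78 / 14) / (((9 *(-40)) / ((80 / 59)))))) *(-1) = -176412 / 125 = -1411.30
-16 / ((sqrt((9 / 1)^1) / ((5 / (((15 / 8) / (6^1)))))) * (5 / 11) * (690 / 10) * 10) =-1408 / 5175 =-0.27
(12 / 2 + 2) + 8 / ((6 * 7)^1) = 172 / 21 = 8.19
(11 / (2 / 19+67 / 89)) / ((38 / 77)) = 75383 / 2902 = 25.98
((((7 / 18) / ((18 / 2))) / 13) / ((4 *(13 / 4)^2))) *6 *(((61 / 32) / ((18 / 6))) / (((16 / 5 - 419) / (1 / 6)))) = -305 / 2536954992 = -0.00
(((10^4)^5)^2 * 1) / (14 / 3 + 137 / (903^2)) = 8154090000000000000000000000000000000000000000 / 3805379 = 2142779996420855846421605000000000000000.00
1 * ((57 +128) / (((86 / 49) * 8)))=13.18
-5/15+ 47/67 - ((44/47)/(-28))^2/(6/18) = 7936871/21756441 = 0.36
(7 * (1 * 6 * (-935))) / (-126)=935 / 3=311.67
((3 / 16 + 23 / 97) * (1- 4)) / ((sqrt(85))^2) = -1977 / 131920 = -0.01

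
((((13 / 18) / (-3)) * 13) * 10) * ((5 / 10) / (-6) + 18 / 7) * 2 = -176605 / 1134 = -155.74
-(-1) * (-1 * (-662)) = 662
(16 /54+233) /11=6299 /297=21.21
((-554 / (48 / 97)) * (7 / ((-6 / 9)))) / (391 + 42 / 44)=2068913 / 68984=29.99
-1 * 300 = -300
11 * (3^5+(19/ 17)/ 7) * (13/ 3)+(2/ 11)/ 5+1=227601989/ 19635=11591.65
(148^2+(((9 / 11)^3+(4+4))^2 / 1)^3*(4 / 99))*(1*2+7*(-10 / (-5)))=602604.72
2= 2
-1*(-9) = 9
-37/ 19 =-1.95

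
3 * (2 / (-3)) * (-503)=1006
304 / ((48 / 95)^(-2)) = 36864 / 475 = 77.61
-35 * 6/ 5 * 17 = -714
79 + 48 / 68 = 1355 / 17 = 79.71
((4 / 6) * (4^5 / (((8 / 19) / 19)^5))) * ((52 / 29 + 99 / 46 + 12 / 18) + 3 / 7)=643827796617.16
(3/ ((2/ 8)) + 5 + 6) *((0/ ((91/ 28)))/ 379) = 0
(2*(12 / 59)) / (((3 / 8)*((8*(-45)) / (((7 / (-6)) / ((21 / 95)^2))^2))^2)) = 265368172515625 / 97567287202224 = 2.72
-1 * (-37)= 37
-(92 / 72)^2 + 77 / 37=5375 / 11988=0.45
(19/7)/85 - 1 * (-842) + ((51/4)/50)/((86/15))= 344712399/409360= 842.08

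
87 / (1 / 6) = 522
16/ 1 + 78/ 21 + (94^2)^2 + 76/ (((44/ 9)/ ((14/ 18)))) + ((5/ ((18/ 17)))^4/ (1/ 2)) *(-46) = 157680429902729/ 2020788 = 78029179.66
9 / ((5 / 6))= 54 / 5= 10.80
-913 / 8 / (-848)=913 / 6784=0.13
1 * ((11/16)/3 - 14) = -13.77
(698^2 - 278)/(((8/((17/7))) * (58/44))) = 45527581/406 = 112136.90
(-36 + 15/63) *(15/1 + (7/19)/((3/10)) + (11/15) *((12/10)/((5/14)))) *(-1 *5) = 100018931/29925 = 3342.32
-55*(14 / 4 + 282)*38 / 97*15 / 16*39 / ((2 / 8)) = -349066575 / 388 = -899656.12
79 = 79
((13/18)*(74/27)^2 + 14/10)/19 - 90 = -55872653/623295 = -89.64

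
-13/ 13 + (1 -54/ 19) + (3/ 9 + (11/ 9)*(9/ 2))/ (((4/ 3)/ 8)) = 611/ 19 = 32.16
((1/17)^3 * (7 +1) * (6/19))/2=24/93347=0.00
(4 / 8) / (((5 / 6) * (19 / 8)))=24 / 95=0.25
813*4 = 3252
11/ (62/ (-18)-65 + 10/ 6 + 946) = 99/ 7913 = 0.01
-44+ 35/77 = -479/11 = -43.55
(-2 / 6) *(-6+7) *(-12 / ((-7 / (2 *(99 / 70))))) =-396 / 245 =-1.62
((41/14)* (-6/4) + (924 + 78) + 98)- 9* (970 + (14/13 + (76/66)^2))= -337201703/44044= -7656.02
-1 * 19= -19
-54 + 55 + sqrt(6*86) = 1 + 2*sqrt(129) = 23.72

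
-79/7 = -11.29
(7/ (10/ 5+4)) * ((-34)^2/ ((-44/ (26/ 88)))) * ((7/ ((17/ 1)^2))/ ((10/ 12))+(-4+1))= 26.91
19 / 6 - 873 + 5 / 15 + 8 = -861.50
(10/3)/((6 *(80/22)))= 11/72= 0.15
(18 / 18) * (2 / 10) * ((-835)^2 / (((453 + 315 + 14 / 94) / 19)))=124524385 / 36103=3449.14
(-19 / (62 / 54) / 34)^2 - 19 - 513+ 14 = -575191319 / 1110916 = -517.76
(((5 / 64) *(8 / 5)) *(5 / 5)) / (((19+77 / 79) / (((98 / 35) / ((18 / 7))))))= 3871 / 568080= 0.01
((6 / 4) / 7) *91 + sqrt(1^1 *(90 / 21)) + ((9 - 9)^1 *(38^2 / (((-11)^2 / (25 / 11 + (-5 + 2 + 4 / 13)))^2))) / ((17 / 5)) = sqrt(210) / 7 + 39 / 2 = 21.57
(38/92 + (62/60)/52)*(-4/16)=-15533/143520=-0.11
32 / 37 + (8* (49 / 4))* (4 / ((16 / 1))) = 1877 / 74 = 25.36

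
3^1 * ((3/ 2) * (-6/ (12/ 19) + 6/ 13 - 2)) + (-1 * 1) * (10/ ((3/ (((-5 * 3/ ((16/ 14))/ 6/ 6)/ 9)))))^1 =-834617/ 16848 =-49.54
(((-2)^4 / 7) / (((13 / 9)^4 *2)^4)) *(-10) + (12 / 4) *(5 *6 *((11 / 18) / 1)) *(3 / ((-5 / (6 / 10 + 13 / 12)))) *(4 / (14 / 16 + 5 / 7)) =-289805164238425409606042 / 2072772737605605204715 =-139.82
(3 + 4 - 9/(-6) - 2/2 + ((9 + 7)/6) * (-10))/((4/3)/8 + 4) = -23/5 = -4.60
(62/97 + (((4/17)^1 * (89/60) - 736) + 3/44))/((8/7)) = -5599079801/8706720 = -643.08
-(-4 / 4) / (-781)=-1 / 781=-0.00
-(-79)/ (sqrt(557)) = 79 * sqrt(557)/ 557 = 3.35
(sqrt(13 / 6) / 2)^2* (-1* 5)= -65 / 24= -2.71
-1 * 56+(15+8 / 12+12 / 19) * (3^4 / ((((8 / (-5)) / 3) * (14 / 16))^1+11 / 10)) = 732274 / 361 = 2028.46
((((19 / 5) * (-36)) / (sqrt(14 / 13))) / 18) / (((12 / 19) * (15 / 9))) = -6.96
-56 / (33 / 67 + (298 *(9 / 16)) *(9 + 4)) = -30016 / 1168275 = -0.03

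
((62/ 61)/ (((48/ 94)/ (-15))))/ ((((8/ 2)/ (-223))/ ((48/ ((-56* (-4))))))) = 4873665/ 13664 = 356.68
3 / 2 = 1.50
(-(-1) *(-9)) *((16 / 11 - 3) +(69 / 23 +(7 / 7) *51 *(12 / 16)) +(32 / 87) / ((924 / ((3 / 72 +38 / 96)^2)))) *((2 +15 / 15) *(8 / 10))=-994839 / 1160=-857.62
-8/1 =-8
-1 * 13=-13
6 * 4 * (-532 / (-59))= 216.41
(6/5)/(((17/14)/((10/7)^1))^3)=9600/4913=1.95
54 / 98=27 / 49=0.55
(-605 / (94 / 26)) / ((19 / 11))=-86515 / 893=-96.88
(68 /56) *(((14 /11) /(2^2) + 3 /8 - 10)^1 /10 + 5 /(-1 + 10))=-50507 /110880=-0.46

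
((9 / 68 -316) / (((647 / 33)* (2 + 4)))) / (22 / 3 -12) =0.58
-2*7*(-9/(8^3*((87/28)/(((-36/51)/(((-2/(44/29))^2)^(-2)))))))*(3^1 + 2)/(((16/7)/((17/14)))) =-0.45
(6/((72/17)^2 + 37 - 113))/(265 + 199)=-867/3892960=-0.00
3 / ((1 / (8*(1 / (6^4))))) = 0.02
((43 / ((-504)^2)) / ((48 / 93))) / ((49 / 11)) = 14663 / 199148544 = 0.00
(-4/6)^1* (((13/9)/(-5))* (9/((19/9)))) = 78/95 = 0.82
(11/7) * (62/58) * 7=341/29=11.76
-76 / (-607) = 76 / 607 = 0.13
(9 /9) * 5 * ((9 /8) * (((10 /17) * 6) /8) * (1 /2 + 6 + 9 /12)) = 19575 /1088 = 17.99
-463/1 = -463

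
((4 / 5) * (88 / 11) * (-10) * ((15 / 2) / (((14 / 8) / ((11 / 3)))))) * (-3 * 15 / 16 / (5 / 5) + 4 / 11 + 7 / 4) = 702.86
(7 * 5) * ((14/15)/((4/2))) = 49/3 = 16.33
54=54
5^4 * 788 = 492500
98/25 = 3.92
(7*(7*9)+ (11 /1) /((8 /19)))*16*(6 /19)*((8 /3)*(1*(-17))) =-2032928 /19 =-106996.21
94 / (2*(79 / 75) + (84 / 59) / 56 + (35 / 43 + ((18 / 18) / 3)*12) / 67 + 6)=2396703900 / 209174639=11.46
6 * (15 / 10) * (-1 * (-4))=36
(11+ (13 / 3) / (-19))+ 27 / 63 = 11.20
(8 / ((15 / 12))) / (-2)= -3.20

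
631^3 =251239591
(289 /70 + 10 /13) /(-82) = -4457 /74620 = -0.06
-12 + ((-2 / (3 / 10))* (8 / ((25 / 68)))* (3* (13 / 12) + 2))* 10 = -7628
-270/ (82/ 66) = -8910/ 41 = -217.32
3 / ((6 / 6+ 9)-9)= 3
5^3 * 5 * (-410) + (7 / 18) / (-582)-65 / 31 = -83219406157 / 324756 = -256252.10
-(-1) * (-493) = -493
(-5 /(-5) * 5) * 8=40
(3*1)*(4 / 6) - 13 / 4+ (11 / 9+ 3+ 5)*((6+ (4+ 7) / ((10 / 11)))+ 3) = 34801 / 180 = 193.34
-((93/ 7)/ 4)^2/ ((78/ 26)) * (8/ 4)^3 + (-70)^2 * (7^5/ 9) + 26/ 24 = 9150449.44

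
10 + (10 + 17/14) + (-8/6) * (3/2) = 269/14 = 19.21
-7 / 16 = -0.44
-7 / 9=-0.78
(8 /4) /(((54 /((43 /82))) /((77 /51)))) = 3311 /112914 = 0.03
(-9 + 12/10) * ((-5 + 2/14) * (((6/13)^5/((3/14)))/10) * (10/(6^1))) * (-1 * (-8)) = 705024/142805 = 4.94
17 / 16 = 1.06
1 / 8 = 0.12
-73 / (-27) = 73 / 27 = 2.70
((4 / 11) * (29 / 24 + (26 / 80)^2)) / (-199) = -6307 / 2626800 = -0.00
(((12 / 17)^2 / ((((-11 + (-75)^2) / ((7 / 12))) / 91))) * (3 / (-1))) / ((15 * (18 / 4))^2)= -728 / 234675225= -0.00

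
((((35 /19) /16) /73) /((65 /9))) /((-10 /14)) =-441 /1442480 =-0.00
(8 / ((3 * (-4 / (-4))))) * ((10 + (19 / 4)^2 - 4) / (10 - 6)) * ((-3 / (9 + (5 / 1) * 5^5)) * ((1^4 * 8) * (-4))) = 914 / 7817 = 0.12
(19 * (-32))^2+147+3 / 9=1109434 / 3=369811.33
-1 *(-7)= 7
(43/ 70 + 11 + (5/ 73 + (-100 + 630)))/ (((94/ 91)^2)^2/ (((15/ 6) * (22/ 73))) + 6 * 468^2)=298281379743347/ 723643341715765088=0.00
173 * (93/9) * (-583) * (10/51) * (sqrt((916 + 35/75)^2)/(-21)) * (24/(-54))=-343854150904/86751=-3963690.92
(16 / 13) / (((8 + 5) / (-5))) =-80 / 169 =-0.47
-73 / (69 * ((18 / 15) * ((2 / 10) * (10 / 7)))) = -2555 / 828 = -3.09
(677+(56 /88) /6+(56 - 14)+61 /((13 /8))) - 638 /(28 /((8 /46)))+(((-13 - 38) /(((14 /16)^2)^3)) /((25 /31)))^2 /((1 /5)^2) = 3394819814556785090939 /6828599040613350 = 497147.33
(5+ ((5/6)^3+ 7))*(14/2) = 19019/216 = 88.05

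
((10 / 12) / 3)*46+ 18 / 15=629 / 45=13.98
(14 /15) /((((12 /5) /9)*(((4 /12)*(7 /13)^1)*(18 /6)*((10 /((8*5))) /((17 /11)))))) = 442 /11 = 40.18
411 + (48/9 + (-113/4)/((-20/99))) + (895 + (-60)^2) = 1212281/240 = 5051.17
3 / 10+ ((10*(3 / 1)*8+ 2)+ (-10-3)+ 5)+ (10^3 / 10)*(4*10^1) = 4234.30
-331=-331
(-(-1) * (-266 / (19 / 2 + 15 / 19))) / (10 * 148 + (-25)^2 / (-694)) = -7014952 / 401359545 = -0.02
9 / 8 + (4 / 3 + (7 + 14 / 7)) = 275 / 24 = 11.46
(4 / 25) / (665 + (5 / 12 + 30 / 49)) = 2352 / 9790625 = 0.00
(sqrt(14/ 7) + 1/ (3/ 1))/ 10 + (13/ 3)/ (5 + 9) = sqrt(2)/ 10 + 12/ 35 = 0.48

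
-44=-44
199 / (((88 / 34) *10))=3383 / 440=7.69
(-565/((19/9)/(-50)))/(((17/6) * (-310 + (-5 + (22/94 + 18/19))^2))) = -2134225350/133495951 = -15.99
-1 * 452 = -452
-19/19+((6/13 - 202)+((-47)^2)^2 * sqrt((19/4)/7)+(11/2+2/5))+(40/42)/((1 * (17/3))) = 4019462.57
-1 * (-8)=8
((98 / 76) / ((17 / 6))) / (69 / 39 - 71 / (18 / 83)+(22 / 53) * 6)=-1823094 / 1294405381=-0.00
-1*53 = -53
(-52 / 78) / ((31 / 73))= -146 / 93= -1.57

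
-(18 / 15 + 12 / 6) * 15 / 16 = -3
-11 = -11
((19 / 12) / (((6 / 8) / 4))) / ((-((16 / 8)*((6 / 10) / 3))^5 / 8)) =-59375 / 9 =-6597.22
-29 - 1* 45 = -74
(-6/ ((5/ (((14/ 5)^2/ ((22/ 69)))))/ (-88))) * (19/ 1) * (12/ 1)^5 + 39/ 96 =49105056302681/ 4000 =12276264075.67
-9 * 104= -936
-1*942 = -942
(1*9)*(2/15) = 6/5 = 1.20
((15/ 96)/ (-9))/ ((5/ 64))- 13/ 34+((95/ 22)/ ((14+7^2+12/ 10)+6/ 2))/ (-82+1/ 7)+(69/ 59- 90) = -54278920601/ 606903264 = -89.44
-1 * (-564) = 564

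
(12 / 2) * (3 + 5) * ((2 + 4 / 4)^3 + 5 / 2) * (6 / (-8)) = -1062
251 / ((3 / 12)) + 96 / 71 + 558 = 110998 / 71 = 1563.35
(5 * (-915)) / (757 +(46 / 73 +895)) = -111325 / 40214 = -2.77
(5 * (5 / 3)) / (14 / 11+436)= 55 / 2886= 0.02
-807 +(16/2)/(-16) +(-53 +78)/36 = -29045/36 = -806.81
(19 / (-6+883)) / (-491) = -19 / 430607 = -0.00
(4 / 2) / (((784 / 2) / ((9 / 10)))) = 0.00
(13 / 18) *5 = 65 / 18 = 3.61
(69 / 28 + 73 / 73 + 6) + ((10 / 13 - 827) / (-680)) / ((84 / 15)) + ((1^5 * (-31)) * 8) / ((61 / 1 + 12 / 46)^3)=1340468695931805 / 138475605029216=9.68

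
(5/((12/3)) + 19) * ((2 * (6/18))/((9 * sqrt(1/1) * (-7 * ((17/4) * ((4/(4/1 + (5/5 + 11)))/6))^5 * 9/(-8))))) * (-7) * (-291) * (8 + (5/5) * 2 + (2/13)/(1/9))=468219617869824/18458141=25366564.16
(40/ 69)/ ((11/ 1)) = 40/ 759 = 0.05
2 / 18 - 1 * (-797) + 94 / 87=208328 / 261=798.19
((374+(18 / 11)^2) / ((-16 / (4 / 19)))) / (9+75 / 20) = -45578 / 117249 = -0.39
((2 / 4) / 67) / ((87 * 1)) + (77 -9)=792745 / 11658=68.00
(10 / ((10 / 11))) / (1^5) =11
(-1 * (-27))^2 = 729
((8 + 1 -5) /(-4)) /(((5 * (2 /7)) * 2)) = -7 /20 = -0.35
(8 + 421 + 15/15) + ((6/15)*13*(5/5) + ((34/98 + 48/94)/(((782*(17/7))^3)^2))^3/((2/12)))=18998731672433728256487164020512627380881671558639623598699242138785763592755226409/43655173879673088824648814385369088650922958544668252754364063739296331626577920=435.20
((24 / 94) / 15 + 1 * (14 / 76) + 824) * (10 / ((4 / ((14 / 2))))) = 51520819 / 3572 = 14423.52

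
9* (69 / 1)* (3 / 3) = 621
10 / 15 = 2 / 3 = 0.67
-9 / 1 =-9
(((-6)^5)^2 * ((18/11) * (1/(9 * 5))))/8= 15116544/55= 274846.25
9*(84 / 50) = 378 / 25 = 15.12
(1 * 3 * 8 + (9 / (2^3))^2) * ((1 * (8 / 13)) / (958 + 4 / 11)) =0.02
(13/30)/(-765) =-13/22950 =-0.00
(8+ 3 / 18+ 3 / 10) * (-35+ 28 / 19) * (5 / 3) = -80899 / 171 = -473.09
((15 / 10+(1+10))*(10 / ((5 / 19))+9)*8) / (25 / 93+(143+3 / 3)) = 437100 / 13417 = 32.58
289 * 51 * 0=0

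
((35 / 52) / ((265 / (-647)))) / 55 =-4529 / 151580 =-0.03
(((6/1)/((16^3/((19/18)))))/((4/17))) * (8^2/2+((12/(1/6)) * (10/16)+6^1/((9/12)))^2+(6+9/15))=18.71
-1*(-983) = 983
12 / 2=6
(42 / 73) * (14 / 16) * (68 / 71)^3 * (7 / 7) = 11555376 / 26127503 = 0.44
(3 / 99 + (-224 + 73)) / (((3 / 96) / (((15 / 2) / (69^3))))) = -0.11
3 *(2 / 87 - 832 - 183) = -88303 / 29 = -3044.93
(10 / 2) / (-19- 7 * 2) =-5 / 33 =-0.15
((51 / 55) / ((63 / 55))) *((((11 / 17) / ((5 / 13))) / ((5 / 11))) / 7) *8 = 12584 / 3675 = 3.42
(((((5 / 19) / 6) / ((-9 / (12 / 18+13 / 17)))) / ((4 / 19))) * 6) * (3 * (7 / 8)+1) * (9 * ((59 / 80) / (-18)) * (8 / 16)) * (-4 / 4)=-124903 / 940032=-0.13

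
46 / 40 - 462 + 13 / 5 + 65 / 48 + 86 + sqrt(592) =-17803 / 48 + 4 * sqrt(37) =-346.56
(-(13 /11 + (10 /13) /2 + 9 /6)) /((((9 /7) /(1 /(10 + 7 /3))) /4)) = -12278 /15873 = -0.77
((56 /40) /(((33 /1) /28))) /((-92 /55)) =-49 /69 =-0.71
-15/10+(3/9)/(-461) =-4151/2766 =-1.50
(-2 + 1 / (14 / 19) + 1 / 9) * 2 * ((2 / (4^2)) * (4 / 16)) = -67 / 2016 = -0.03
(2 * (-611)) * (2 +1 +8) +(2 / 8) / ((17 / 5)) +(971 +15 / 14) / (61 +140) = -1285607051 / 95676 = -13437.09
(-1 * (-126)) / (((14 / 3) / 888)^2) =31936032 / 7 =4562290.29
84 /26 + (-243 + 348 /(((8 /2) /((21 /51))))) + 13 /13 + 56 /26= -44375 /221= -200.79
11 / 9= 1.22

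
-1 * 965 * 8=-7720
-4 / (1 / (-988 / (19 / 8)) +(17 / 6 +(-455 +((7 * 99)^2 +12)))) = -4992 / 598801421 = -0.00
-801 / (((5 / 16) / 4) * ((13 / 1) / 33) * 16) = -105732 / 65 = -1626.65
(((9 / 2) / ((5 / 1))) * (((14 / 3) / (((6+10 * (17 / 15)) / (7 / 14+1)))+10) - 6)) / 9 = 229 / 520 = 0.44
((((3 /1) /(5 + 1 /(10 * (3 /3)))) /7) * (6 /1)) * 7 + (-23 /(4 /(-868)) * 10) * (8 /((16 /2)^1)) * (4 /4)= 848530 /17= 49913.53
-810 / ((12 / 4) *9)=-30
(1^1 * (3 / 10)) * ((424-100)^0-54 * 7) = -1131 / 10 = -113.10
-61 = -61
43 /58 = 0.74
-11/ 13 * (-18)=198/ 13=15.23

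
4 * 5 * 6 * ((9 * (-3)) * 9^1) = -29160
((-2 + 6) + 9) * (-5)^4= 8125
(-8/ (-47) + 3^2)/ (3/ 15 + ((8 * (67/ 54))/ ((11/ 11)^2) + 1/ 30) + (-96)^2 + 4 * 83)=116370/ 121293041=0.00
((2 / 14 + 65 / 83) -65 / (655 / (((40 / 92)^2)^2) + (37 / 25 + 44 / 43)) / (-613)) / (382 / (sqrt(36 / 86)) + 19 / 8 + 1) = -1010769494089050288 / 112739986377090014321687 + 19067355394667516544*sqrt(86) / 112739986377090014321687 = 0.00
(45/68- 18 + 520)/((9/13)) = 444353/612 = 726.07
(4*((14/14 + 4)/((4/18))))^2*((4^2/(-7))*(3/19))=-388800/133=-2923.31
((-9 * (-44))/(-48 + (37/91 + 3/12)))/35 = -20592/86165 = -0.24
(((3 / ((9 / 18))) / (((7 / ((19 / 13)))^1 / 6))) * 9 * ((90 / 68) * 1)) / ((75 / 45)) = 83106 / 1547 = 53.72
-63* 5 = -315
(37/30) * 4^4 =4736/15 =315.73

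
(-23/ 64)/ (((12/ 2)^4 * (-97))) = 23/ 8045568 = 0.00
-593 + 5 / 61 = -36168 / 61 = -592.92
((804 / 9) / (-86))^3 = -2406104 / 2146689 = -1.12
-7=-7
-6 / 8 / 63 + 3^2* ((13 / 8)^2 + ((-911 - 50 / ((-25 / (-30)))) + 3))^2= 721439286797 / 86016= 8387268.49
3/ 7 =0.43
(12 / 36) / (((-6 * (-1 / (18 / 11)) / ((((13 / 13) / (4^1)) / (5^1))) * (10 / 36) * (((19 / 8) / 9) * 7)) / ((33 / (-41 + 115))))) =0.00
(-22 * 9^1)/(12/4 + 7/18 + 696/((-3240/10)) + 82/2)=-10692/2281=-4.69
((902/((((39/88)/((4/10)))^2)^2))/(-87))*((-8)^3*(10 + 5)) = 443125935898624/8386223625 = 52839.75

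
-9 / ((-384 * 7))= 0.00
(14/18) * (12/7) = 4/3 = 1.33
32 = 32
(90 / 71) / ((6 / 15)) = 225 / 71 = 3.17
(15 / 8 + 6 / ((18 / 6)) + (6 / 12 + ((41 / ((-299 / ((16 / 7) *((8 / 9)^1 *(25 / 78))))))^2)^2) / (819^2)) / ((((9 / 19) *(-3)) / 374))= -1019.84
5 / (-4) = -5 / 4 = -1.25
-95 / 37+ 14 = 423 / 37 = 11.43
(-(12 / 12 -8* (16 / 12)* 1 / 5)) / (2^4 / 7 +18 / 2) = 119 / 1185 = 0.10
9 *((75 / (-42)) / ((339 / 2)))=-75 / 791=-0.09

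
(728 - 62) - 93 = 573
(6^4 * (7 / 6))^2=2286144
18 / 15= 6 / 5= 1.20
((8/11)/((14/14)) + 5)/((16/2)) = 63/88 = 0.72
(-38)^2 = 1444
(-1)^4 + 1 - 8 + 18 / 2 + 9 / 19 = 3.47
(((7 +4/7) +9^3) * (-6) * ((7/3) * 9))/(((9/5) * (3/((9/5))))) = -30936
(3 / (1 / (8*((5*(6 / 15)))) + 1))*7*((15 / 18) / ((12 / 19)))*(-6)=-156.47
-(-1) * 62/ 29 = 62/ 29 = 2.14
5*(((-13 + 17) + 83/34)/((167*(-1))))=-1095/5678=-0.19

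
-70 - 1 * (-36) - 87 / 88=-3079 / 88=-34.99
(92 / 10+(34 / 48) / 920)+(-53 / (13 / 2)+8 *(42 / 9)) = 3672223 / 95680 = 38.38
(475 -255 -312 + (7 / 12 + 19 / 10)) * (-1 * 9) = 16113 / 20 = 805.65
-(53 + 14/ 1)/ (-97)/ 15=67/ 1455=0.05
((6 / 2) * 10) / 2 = 15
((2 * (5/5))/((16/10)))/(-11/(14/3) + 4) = 35/46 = 0.76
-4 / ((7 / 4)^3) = -0.75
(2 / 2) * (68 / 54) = 34 / 27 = 1.26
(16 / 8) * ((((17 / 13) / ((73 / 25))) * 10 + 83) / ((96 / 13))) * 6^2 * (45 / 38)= 11207295 / 11096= 1010.03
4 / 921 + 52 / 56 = 0.93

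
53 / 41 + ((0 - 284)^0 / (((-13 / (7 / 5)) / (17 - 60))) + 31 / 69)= 1171849 / 183885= 6.37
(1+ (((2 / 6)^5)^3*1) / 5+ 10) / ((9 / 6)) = 1578379772 / 215233605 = 7.33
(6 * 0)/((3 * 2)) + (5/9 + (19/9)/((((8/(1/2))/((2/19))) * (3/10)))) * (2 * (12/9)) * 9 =14.44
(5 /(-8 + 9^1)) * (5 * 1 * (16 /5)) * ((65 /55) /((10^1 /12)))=1248 /11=113.45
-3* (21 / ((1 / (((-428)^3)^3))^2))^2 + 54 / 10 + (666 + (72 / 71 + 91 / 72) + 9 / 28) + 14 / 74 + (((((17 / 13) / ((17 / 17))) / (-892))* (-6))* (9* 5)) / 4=-684879807414053234840222642840853406727587883133882674221630096560022715306370418032053891248257095735590123 / 9595747980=-71373259160361278562906010000000000000000000000000000000000000000000000000000000000000000000000000.00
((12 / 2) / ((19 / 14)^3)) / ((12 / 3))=4116 / 6859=0.60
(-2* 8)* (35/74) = -280/37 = -7.57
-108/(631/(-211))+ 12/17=394968/10727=36.82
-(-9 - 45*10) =459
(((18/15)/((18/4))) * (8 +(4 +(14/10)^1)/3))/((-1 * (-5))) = 196/375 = 0.52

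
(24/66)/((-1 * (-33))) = 4/363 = 0.01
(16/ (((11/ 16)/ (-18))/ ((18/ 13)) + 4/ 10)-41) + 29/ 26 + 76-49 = 7548965/ 250978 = 30.08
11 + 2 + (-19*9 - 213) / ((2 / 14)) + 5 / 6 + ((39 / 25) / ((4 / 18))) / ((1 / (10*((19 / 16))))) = -621793 / 240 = -2590.80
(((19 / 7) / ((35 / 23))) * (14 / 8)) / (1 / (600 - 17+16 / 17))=4338099 / 2380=1822.73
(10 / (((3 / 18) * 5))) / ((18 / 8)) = 16 / 3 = 5.33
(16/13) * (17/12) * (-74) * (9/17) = -888/13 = -68.31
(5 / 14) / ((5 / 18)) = 9 / 7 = 1.29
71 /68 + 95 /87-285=-1673423 /5916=-282.86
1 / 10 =0.10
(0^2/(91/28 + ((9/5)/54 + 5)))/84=0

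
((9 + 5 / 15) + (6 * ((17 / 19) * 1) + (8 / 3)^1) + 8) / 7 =482 / 133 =3.62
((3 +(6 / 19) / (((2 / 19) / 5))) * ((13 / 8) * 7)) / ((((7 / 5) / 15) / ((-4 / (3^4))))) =-325 / 3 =-108.33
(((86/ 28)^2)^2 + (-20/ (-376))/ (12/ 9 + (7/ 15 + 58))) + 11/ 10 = 243193683529/ 2699300240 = 90.10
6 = 6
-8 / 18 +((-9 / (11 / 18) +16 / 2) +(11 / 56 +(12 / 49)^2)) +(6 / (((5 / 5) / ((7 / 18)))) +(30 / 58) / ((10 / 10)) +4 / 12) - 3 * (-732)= 120895212211 / 55146168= 2192.27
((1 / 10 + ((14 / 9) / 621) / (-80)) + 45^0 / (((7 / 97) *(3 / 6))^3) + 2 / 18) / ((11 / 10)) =19351.86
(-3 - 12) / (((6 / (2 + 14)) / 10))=-400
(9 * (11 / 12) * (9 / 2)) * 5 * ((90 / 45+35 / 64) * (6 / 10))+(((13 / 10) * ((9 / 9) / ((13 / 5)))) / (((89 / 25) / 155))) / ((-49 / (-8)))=641297113 / 2232832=287.21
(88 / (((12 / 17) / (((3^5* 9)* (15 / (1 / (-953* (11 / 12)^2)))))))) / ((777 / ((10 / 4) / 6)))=-14555383425 / 8288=-1756199.74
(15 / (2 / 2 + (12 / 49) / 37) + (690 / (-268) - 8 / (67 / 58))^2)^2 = 23568697441 / 2131600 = 11056.81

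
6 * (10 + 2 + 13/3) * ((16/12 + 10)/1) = 3332/3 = 1110.67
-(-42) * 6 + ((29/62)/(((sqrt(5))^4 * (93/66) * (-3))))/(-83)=1507521019/5982225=252.00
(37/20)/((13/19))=703/260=2.70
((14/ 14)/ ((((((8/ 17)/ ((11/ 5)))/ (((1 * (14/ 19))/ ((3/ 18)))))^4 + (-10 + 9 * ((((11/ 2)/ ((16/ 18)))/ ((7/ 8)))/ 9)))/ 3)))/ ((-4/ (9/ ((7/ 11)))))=10090252039070511/ 2785855619495966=3.62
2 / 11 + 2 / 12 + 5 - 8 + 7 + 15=1277 / 66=19.35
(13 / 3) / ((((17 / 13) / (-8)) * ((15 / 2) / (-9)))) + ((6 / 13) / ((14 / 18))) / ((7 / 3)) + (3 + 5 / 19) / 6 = 100642921 / 3086265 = 32.61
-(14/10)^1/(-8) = 7/40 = 0.18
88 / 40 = 11 / 5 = 2.20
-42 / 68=-21 / 34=-0.62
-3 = -3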